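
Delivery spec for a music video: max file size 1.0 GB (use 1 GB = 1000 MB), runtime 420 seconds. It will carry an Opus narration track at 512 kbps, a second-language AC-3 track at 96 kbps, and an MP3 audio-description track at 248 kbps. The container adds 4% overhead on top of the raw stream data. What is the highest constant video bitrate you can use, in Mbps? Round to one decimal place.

17.5 Mbps

Budget: 1.0 GB = 8000.0 Mb.
Stream payload after overhead: 8000.0 / 1.04 = 7692.3 Mb.
Total bitrate budget: 7692.3 Mb / 420 s = 18.315 Mbps.
Audio total: 512 + 96 + 248 = 856 kbps = 0.856 Mbps.
Video: 18.315 − 0.856 = 17.459 Mbps.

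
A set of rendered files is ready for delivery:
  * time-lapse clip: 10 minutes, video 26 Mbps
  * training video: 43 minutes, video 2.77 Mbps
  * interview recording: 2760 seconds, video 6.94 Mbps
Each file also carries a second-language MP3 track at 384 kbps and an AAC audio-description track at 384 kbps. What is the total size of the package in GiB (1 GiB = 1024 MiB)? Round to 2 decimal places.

Audio total: 384 + 384 = 768 kbps = 0.768 Mbps.
time-lapse clip: 26.768 Mbps × 600 s = 16060.8 Mb
training video: 3.538 Mbps × 2580 s = 9128.0 Mb
interview recording: 7.708 Mbps × 2760 s = 21274.1 Mb
Total: 46462.9 Mb = 5807.9 MB.
= 5.409 GiB.

5.41 GiB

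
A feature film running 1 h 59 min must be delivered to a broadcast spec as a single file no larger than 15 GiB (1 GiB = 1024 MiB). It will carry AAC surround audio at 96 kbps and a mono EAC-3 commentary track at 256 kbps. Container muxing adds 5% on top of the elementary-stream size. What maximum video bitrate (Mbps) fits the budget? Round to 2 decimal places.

Budget: 15 GiB = 128849.0 Mb.
Stream payload after overhead: 128849.0 / 1.05 = 122713.4 Mb.
1 h 59 min = 119 min = 7140 s
Total bitrate budget: 122713.4 Mb / 7140 s = 17.187 Mbps.
Audio total: 96 + 256 = 352 kbps = 0.352 Mbps.
Video: 17.187 − 0.352 = 16.835 Mbps.

16.83 Mbps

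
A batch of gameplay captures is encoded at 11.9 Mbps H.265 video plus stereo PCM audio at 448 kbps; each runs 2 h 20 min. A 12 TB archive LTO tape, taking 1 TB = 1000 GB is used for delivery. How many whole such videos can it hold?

2 h 20 min = 140 min = 8400 s
Audio: 448 kbps = 0.448 Mbps.
Total bitrate: 12.348 Mbps.
Per item: 12.348 Mbps × 8400 s = 103,723 Mb = 12,965 MB.
Capacity: 12 TB = 96,000,000 Mb; 925.54 items → 925 complete.

925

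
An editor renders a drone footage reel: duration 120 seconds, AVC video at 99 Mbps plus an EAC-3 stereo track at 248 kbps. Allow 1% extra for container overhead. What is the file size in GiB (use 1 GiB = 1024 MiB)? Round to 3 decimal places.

Audio: 248 kbps = 0.248 Mbps.
Total bitrate: 99 + 0.248 = 99.248 Mbps.
Stream data: 99.248 Mbps × 120 s = 11909.8 Mb.
With 1% container overhead: ×1.01.
12,029 Mb = 1,503,607,200 bytes ÷ 1,073,741,824 = 1.400 GiB.

1.400 GiB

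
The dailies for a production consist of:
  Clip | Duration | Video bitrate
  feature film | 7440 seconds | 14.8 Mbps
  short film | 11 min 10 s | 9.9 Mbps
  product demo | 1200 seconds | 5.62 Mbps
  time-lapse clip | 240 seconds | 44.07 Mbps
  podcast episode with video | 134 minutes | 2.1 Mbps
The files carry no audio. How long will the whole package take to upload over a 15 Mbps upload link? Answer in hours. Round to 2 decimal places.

feature film: 14.800 Mbps × 7440 s = 110112.0 Mb
short film: 9.900 Mbps × 670 s = 6633.0 Mb
product demo: 5.620 Mbps × 1200 s = 6744.0 Mb
time-lapse clip: 44.070 Mbps × 240 s = 10576.8 Mb
podcast episode with video: 2.100 Mbps × 8040 s = 16884.0 Mb
Total: 150949.8 Mb = 18868.7 MB.
At 15 Mbps: 150949.8 / 15 = 10063 s ≈ 2.8 hours.

2.80 hours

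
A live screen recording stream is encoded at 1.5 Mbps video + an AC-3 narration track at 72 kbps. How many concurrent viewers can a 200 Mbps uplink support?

127

Audio: 72 kbps = 0.072 Mbps.
Per-viewer media rate: 1.572 Mbps.
200 Mbps = 200.0 Mbps; 200.0 / 1.572 = 127.23 → 127 viewers.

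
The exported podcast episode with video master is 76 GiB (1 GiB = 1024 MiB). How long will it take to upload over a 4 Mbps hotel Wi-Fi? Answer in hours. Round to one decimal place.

45.3 hours

File: 76 GiB = 652835.0 Mb.
At 4 Mbps: 652835.0 / 4 = 163208.8 s ≈ 45.3 hours.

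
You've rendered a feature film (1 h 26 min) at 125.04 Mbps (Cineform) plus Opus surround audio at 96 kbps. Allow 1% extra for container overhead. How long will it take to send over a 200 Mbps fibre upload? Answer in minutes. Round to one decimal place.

54.3 minutes

1 h 26 min = 86 min = 5160 s
Audio: 96 kbps = 0.096 Mbps.
Total bitrate: 125.136 Mbps.
File: 125.136 Mbps × 5160 s = 645701.8 Mb.
With 1% container overhead: ×1.01. → 652158.8 Mb.
At 200 Mbps: 652158.8 / 200 = 3260.8 s ≈ 54.3 minutes.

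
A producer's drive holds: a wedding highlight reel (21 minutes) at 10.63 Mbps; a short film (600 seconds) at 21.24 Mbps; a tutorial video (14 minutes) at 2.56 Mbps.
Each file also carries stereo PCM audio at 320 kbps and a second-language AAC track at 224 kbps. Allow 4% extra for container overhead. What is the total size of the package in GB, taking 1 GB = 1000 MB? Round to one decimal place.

3.9 GB

Audio total: 320 + 224 = 544 kbps = 0.544 Mbps.
wedding highlight reel: 11.174 Mbps × 1260 s × 1.04 = 14642.4 Mb
short film: 21.784 Mbps × 600 s × 1.04 = 13593.2 Mb
tutorial video: 3.104 Mbps × 840 s × 1.04 = 2711.7 Mb
Total: 30947.3 Mb = 3868.4 MB.
= 3.868 GB.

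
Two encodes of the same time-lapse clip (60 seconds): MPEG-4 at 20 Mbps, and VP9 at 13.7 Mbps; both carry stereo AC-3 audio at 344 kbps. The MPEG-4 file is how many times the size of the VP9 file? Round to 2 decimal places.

1.45

Audio: 344 kbps = 0.344 Mbps.
MPEG-4: 20.344 Mbps × 60 s = 1220.6 Mb = 152.580 MB.
VP9: 14.044 Mbps × 60 s = 842.6 Mb = 105.330 MB.
Ratio: 152.580 / 105.330 = 1.449.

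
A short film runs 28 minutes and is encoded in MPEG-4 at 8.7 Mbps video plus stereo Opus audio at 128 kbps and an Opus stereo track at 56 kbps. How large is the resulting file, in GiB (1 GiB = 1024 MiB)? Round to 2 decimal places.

1.74 GiB

28 min = 1680 s
Audio total: 128 + 56 = 184 kbps = 0.184 Mbps.
Total bitrate: 8.7 + 0.184 = 8.884 Mbps.
Stream data: 8.884 Mbps × 1680 s = 14925.1 Mb.
14,925 Mb = 1,865,640,000 bytes ÷ 1,073,741,824 = 1.738 GiB.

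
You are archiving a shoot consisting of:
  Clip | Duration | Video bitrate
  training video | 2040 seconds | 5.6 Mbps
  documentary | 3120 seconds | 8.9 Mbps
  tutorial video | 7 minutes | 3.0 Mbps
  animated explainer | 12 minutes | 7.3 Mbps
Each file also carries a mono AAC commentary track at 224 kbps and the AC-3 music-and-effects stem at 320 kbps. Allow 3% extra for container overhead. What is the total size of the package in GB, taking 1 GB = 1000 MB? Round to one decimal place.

Audio total: 224 + 320 = 544 kbps = 0.544 Mbps.
training video: 6.144 Mbps × 2040 s × 1.03 = 12909.8 Mb
documentary: 9.444 Mbps × 3120 s × 1.03 = 30349.2 Mb
tutorial video: 3.544 Mbps × 420 s × 1.03 = 1533.1 Mb
animated explainer: 7.844 Mbps × 720 s × 1.03 = 5817.1 Mb
Total: 50609.3 Mb = 6326.2 MB.
= 6.326 GB.

6.3 GB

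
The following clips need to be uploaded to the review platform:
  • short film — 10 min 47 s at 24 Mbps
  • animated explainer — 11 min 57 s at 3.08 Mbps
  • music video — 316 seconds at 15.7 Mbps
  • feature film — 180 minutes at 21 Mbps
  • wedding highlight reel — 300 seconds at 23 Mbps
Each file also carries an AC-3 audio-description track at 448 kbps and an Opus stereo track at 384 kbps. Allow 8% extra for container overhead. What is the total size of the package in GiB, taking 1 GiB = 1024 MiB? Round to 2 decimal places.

33.57 GiB

Audio total: 448 + 384 = 832 kbps = 0.832 Mbps.
short film: 24.832 Mbps × 647 s × 1.08 = 17351.6 Mb
animated explainer: 3.912 Mbps × 717 s × 1.08 = 3029.3 Mb
music video: 16.532 Mbps × 316 s × 1.08 = 5642.0 Mb
feature film: 21.832 Mbps × 10800 s × 1.08 = 254648.4 Mb
wedding highlight reel: 23.832 Mbps × 300 s × 1.08 = 7721.6 Mb
Total: 288393.0 Mb = 36049.1 MB.
= 33.57 GiB.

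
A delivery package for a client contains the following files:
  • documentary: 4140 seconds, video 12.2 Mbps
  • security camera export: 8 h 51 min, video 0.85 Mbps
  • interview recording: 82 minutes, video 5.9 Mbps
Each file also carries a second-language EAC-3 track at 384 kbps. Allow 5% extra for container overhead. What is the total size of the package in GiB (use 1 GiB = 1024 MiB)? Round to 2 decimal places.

14.95 GiB

Audio: 384 kbps = 0.384 Mbps.
documentary: 12.584 Mbps × 4140 s × 1.05 = 54702.6 Mb
security camera export: 1.234 Mbps × 31860 s × 1.05 = 41281.0 Mb
interview recording: 6.284 Mbps × 4920 s × 1.05 = 32463.1 Mb
Total: 128446.8 Mb = 16055.8 MB.
= 14.95 GiB.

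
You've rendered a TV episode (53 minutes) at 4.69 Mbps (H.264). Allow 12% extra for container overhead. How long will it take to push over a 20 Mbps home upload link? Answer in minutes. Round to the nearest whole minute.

53 min = 3180 s
File: 4.690 Mbps × 3180 s = 14914.2 Mb.
With 12% container overhead: ×1.12. → 16703.9 Mb.
At 20 Mbps: 16703.9 / 20 = 835.2 s ≈ 13.9 minutes.

14 minutes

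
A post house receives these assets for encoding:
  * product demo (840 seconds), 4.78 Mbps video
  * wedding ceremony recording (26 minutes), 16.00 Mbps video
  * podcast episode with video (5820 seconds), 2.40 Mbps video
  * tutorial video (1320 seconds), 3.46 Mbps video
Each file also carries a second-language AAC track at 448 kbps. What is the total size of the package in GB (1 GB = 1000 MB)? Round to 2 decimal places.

6.47 GB

Audio: 448 kbps = 0.448 Mbps.
product demo: 5.228 Mbps × 840 s = 4391.5 Mb
wedding ceremony recording: 16.448 Mbps × 1560 s = 25658.9 Mb
podcast episode with video: 2.848 Mbps × 5820 s = 16575.4 Mb
tutorial video: 3.908 Mbps × 1320 s = 5158.6 Mb
Total: 51784.3 Mb = 6473.0 MB.
= 6.473 GB.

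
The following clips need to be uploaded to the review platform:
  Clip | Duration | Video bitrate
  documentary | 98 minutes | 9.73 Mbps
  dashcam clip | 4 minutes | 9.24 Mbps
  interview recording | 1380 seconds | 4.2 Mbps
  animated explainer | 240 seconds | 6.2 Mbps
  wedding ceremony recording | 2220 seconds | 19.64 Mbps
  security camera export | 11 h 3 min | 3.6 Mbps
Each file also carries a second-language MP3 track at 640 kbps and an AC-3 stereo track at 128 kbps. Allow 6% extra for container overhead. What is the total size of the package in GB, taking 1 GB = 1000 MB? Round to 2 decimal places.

38.65 GB

Audio total: 640 + 128 = 768 kbps = 0.768 Mbps.
documentary: 10.498 Mbps × 5880 s × 1.06 = 65431.9 Mb
dashcam clip: 10.008 Mbps × 240 s × 1.06 = 2546.0 Mb
interview recording: 4.968 Mbps × 1380 s × 1.06 = 7267.2 Mb
animated explainer: 6.968 Mbps × 240 s × 1.06 = 1772.7 Mb
wedding ceremony recording: 20.408 Mbps × 2220 s × 1.06 = 48024.1 Mb
security camera export: 4.368 Mbps × 39780 s × 1.06 = 184184.6 Mb
Total: 309226.5 Mb = 38653.3 MB.
= 38.65 GB.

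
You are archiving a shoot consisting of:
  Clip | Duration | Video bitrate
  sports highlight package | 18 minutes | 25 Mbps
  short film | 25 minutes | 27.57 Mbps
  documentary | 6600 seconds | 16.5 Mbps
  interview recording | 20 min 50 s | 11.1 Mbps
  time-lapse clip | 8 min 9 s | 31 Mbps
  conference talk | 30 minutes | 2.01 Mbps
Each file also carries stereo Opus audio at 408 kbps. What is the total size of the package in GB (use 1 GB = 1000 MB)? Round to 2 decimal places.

Audio: 408 kbps = 0.408 Mbps.
sports highlight package: 25.408 Mbps × 1080 s = 27440.6 Mb
short film: 27.978 Mbps × 1500 s = 41967.0 Mb
documentary: 16.908 Mbps × 6600 s = 111592.8 Mb
interview recording: 11.508 Mbps × 1250 s = 14385.0 Mb
time-lapse clip: 31.408 Mbps × 489 s = 15358.5 Mb
conference talk: 2.418 Mbps × 1800 s = 4352.4 Mb
Total: 215096.4 Mb = 26887.0 MB.
= 26.89 GB.

26.89 GB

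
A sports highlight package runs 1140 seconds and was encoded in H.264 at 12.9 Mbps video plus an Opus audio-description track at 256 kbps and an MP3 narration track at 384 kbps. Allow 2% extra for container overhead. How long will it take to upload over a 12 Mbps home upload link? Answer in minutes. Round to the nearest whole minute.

22 minutes

Audio total: 256 + 384 = 640 kbps = 0.640 Mbps.
Total bitrate: 13.540 Mbps.
File: 13.540 Mbps × 1140 s = 15435.6 Mb.
With 2% container overhead: ×1.02. → 15744.3 Mb.
At 12 Mbps: 15744.3 / 12 = 1312.0 s ≈ 21.9 minutes.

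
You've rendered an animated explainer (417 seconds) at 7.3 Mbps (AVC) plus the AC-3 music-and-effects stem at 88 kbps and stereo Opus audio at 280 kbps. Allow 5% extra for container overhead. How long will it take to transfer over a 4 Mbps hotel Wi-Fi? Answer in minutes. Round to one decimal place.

14.0 minutes

Audio total: 88 + 280 = 368 kbps = 0.368 Mbps.
Total bitrate: 7.668 Mbps.
File: 7.668 Mbps × 417 s = 3197.6 Mb.
With 5% container overhead: ×1.05. → 3357.4 Mb.
At 4 Mbps: 3357.4 / 4 = 839.4 s ≈ 14 minutes.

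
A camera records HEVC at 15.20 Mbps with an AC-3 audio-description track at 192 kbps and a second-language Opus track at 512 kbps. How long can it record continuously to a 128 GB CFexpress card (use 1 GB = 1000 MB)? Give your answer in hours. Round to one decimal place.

17.9 hours

Audio total: 192 + 512 = 704 kbps = 0.704 Mbps.
Total bitrate: 15.20 + 0.704 = 15.904 Mbps.
Capacity: 128 GB = 1,024,000 Mb.
Recording time: 1,024,000 / 15.904 = 64,386 s ≈ 17.9 hours.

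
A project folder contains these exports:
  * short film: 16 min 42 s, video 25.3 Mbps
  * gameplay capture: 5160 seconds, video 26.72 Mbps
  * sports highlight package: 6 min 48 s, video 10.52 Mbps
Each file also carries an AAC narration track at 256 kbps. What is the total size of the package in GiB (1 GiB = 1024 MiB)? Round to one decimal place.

Audio: 256 kbps = 0.256 Mbps.
short film: 25.556 Mbps × 1002 s = 25607.1 Mb
gameplay capture: 26.976 Mbps × 5160 s = 139196.2 Mb
sports highlight package: 10.776 Mbps × 408 s = 4396.6 Mb
Total: 169199.9 Mb = 21150.0 MB.
= 19.70 GiB.

19.7 GiB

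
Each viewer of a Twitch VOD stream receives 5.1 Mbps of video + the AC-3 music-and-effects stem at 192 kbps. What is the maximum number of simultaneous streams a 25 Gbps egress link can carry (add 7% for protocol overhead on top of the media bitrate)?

4415

Audio: 192 kbps = 0.192 Mbps.
Per-viewer media rate: 5.292 Mbps.
On the wire with 7% overhead: 5.662 Mbps.
25 Gbps = 25,000 Mbps; 25,000 / 5.662 = 4415.06 → 4415 viewers.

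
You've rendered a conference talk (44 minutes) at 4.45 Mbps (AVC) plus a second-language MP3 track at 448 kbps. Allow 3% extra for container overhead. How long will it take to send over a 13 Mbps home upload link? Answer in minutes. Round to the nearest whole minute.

44 min = 2640 s
Audio: 448 kbps = 0.448 Mbps.
Total bitrate: 4.898 Mbps.
File: 4.898 Mbps × 2640 s = 12930.7 Mb.
With 3% container overhead: ×1.03. → 13318.6 Mb.
At 13 Mbps: 13318.6 / 13 = 1024.5 s ≈ 17.1 minutes.

17 minutes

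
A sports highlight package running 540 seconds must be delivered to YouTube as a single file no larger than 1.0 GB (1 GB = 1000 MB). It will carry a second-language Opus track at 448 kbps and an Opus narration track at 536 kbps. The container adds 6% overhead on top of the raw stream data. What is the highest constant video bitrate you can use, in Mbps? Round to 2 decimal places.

12.99 Mbps

Budget: 1.0 GB = 8000.0 Mb.
Stream payload after overhead: 8000.0 / 1.06 = 7547.2 Mb.
Total bitrate budget: 7547.2 Mb / 540 s = 13.976 Mbps.
Audio total: 448 + 536 = 984 kbps = 0.984 Mbps.
Video: 13.976 − 0.984 = 12.992 Mbps.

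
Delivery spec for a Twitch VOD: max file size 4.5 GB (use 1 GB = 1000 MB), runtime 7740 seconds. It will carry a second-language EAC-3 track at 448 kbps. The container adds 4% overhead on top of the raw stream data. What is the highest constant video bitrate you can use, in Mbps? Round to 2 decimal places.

4.02 Mbps

Budget: 4.5 GB = 36000.0 Mb.
Stream payload after overhead: 36000.0 / 1.04 = 34615.4 Mb.
Total bitrate budget: 34615.4 Mb / 7740 s = 4.472 Mbps.
Audio: 448 kbps = 0.448 Mbps.
Video: 4.472 − 0.448 = 4.024 Mbps.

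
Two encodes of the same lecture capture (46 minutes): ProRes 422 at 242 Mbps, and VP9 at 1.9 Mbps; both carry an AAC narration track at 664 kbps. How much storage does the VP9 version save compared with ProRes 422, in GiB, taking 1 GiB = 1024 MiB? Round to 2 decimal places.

46 min = 2760 s
Audio: 664 kbps = 0.664 Mbps.
ProRes 422: 242.664 Mbps × 2760 s = 669752.6 Mb = 77.969 GiB.
VP9: 2.564 Mbps × 2760 s = 7076.6 Mb = 0.824 GiB.
Saving: 77.969 − 0.824 = 77.146 GiB.

77.15 GiB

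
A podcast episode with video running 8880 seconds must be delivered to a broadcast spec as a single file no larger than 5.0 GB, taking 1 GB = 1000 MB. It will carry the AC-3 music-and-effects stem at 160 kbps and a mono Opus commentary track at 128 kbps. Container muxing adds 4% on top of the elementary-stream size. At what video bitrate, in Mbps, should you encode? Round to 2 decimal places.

4.04 Mbps

Budget: 5.0 GB = 40000.0 Mb.
Stream payload after overhead: 40000.0 / 1.04 = 38461.5 Mb.
Total bitrate budget: 38461.5 Mb / 8880 s = 4.331 Mbps.
Audio total: 160 + 128 = 288 kbps = 0.288 Mbps.
Video: 4.331 − 0.288 = 4.043 Mbps.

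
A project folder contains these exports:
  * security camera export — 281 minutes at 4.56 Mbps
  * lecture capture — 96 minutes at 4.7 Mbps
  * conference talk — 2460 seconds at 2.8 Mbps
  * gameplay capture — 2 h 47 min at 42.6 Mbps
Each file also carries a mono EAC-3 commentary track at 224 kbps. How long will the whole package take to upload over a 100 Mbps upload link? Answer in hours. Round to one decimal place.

1.5 hours

Audio: 224 kbps = 0.224 Mbps.
security camera export: 4.784 Mbps × 16860 s = 80658.2 Mb
lecture capture: 4.924 Mbps × 5760 s = 28362.2 Mb
conference talk: 3.024 Mbps × 2460 s = 7439.0 Mb
gameplay capture: 42.824 Mbps × 10020 s = 429096.5 Mb
Total: 545556.0 Mb = 68194.5 MB.
At 100 Mbps: 545556.0 / 100 = 5456 s ≈ 1.52 hours.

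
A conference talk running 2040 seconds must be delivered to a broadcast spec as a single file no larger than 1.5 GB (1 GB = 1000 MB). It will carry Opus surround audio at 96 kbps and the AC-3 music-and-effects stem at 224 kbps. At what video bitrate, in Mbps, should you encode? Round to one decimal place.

Budget: 1.5 GB = 12000.0 Mb.
Total bitrate budget: 12000.0 Mb / 2040 s = 5.882 Mbps.
Audio total: 96 + 224 = 320 kbps = 0.320 Mbps.
Video: 5.882 − 0.320 = 5.562 Mbps.

5.6 Mbps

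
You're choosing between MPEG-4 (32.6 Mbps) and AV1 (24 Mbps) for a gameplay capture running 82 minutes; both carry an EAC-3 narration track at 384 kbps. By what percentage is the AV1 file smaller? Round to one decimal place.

82 min = 4920 s
Audio: 384 kbps = 0.384 Mbps.
MPEG-4: 32.984 Mbps × 4920 s = 162281.3 Mb = 20.285 GB.
AV1: 24.384 Mbps × 4920 s = 119969.3 Mb = 14.996 GB.
Reduction: (1 − 14.996/20.285) × 100 = 26.07%.

26.1%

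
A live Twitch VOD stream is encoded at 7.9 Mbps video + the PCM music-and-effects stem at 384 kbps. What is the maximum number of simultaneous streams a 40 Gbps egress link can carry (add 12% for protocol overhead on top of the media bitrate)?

Audio: 384 kbps = 0.384 Mbps.
Per-viewer media rate: 8.284 Mbps.
On the wire with 12% overhead: 9.278 Mbps.
40 Gbps = 40,000 Mbps; 40,000 / 9.278 = 4311.24 → 4311 viewers.

4311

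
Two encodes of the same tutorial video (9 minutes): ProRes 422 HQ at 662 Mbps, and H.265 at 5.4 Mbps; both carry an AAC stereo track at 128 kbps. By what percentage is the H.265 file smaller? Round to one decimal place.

99.2%

9 min = 540 s
Audio: 128 kbps = 0.128 Mbps.
ProRes 422 HQ: 662.128 Mbps × 540 s = 357549.1 Mb = 44.694 GB.
H.265: 5.528 Mbps × 540 s = 2985.1 Mb = 0.373 GB.
Reduction: (1 − 0.373/44.694) × 100 = 99.17%.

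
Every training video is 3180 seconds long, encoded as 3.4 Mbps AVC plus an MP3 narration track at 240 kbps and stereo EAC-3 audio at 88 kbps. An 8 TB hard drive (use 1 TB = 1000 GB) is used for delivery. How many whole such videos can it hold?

5398

Audio total: 240 + 88 = 328 kbps = 0.328 Mbps.
Total bitrate: 3.728 Mbps.
Per item: 3.728 Mbps × 3180 s = 11,855 Mb = 1,482 MB.
Capacity: 8 TB = 64,000,000 Mb; 5398.55 items → 5398 complete.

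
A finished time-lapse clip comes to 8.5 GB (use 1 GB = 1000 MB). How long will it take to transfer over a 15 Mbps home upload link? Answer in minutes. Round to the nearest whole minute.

File: 8.5 GB = 68000.0 Mb.
At 15 Mbps: 68000.0 / 15 = 4533.3 s ≈ 75.6 minutes.

76 minutes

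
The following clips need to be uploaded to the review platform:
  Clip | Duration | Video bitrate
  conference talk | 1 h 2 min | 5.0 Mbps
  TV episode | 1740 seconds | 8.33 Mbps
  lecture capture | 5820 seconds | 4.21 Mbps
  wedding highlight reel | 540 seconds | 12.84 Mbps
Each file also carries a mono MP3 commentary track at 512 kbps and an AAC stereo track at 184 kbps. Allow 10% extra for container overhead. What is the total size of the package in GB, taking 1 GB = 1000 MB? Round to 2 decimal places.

Audio total: 512 + 184 = 696 kbps = 0.696 Mbps.
conference talk: 5.696 Mbps × 3720 s × 1.10 = 23308.0 Mb
TV episode: 9.026 Mbps × 1740 s × 1.10 = 17275.8 Mb
lecture capture: 4.906 Mbps × 5820 s × 1.10 = 31408.2 Mb
wedding highlight reel: 13.536 Mbps × 540 s × 1.10 = 8040.4 Mb
Total: 80032.4 Mb = 10004.0 MB.
= 10.00 GB.

10.00 GB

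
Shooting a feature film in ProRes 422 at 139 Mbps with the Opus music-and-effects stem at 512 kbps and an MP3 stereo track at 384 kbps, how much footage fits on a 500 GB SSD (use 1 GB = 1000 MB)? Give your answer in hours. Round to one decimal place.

7.9 hours

Audio total: 512 + 384 = 896 kbps = 0.896 Mbps.
Total bitrate: 139 + 0.896 = 139.896 Mbps.
Capacity: 500 GB = 4,000,000 Mb.
Recording time: 4,000,000 / 139.896 = 28,593 s ≈ 7.94 hours.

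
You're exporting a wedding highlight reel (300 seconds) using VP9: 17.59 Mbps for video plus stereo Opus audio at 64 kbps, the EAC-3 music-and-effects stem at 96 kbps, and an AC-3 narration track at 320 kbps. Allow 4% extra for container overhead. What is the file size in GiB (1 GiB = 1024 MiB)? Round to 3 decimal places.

Audio total: 64 + 96 + 320 = 480 kbps = 0.480 Mbps.
Total bitrate: 17.59 + 0.480 = 18.070 Mbps.
Stream data: 18.070 Mbps × 300 s = 5421.0 Mb.
With 4% container overhead: ×1.04.
5,638 Mb = 704,730,000 bytes ÷ 1,073,741,824 = 0.6563 GiB.

0.656 GiB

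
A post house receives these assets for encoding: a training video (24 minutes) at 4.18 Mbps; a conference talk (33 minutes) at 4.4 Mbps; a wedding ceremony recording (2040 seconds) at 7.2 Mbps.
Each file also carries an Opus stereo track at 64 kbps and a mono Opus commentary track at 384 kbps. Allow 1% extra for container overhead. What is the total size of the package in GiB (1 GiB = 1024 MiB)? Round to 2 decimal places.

Audio total: 64 + 384 = 448 kbps = 0.448 Mbps.
training video: 4.628 Mbps × 1440 s × 1.01 = 6731.0 Mb
conference talk: 4.848 Mbps × 1980 s × 1.01 = 9695.0 Mb
wedding ceremony recording: 7.648 Mbps × 2040 s × 1.01 = 15757.9 Mb
Total: 32183.9 Mb = 4023.0 MB.
= 3.747 GiB.

3.75 GiB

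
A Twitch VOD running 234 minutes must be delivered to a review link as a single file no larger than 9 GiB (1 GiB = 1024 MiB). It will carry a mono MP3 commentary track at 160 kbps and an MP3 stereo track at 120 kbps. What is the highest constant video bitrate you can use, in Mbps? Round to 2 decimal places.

Budget: 9 GiB = 77309.4 Mb.
234 min = 14040 s
Total bitrate budget: 77309.4 Mb / 14040 s = 5.506 Mbps.
Audio total: 160 + 120 = 280 kbps = 0.280 Mbps.
Video: 5.506 − 0.280 = 5.226 Mbps.

5.23 Mbps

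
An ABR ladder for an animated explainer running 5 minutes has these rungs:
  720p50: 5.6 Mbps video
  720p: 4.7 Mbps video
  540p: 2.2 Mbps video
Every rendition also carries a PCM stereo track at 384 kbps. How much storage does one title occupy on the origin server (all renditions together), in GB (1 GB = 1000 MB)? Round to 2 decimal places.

5 min = 300 s
Audio: 384 kbps = 0.384 Mbps.
Sum of rendition bitrates: (5.6+0.384) + (4.7+0.384) + (2.2+0.384) = 13.652 Mbps.
× 300 s = 4,096 Mb = 511.9 MB = 0.512 GB.

0.51 GB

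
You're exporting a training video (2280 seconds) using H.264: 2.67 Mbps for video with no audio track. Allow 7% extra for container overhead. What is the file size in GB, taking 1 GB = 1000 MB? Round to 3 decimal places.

0.814 GB

Total bitrate: 2.67 Mbps.
Stream data: 2.670 Mbps × 2280 s = 6087.6 Mb.
With 7% container overhead: ×1.07.
6,514 Mb ÷ 8 = 814.2 MB → 0.8142 GB.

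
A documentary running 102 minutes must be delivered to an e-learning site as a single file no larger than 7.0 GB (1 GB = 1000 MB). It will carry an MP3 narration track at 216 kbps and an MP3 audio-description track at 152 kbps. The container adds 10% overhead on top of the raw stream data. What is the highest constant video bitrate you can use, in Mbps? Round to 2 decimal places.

7.95 Mbps

Budget: 7.0 GB = 56000.0 Mb.
Stream payload after overhead: 56000.0 / 1.10 = 50909.1 Mb.
102 min = 6120 s
Total bitrate budget: 50909.1 Mb / 6120 s = 8.318 Mbps.
Audio total: 216 + 152 = 368 kbps = 0.368 Mbps.
Video: 8.318 − 0.368 = 7.950 Mbps.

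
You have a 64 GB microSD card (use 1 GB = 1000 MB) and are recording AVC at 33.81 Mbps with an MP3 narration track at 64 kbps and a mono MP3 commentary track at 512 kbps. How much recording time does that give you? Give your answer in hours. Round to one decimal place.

Audio total: 64 + 512 = 576 kbps = 0.576 Mbps.
Total bitrate: 33.81 + 0.576 = 34.386 Mbps.
Capacity: 64 GB = 512,000 Mb.
Recording time: 512,000 / 34.386 = 14,890 s ≈ 4.14 hours.

4.1 hours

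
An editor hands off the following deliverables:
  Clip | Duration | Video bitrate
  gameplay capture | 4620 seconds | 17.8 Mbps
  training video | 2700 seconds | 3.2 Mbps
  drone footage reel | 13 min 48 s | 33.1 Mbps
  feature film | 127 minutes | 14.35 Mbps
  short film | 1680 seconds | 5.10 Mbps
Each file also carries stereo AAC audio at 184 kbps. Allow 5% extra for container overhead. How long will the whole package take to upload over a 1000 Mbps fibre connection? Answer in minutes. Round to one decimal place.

Audio: 184 kbps = 0.184 Mbps.
gameplay capture: 17.984 Mbps × 4620 s × 1.05 = 87240.4 Mb
training video: 3.384 Mbps × 2700 s × 1.05 = 9593.6 Mb
drone footage reel: 33.284 Mbps × 828 s × 1.05 = 28937.1 Mb
feature film: 14.534 Mbps × 7620 s × 1.05 = 116286.5 Mb
short film: 5.284 Mbps × 1680 s × 1.05 = 9321.0 Mb
Total: 251378.6 Mb = 31422.3 MB.
At 1000 Mbps: 251378.6 / 1000 = 251 s ≈ 4.19 minutes.

4.2 minutes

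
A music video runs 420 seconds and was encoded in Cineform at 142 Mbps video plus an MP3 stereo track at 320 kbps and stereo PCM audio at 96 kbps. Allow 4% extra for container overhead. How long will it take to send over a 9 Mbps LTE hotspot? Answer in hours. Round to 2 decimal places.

Audio total: 320 + 96 = 416 kbps = 0.416 Mbps.
Total bitrate: 142.416 Mbps.
File: 142.416 Mbps × 420 s = 59814.7 Mb.
With 4% container overhead: ×1.04. → 62207.3 Mb.
At 9 Mbps: 62207.3 / 9 = 6911.9 s ≈ 1.92 hours.

1.92 hours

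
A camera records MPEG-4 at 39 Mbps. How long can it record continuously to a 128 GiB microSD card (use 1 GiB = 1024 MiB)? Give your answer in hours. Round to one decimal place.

Capacity: 128 GiB = 1,099,512 Mb.
Recording time: 1,099,512 / 39.000 = 28,193 s ≈ 7.83 hours.

7.8 hours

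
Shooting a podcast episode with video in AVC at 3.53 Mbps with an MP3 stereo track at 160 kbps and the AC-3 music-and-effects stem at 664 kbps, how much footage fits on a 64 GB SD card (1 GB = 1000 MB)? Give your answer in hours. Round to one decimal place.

32.7 hours

Audio total: 160 + 664 = 824 kbps = 0.824 Mbps.
Total bitrate: 3.53 + 0.824 = 4.354 Mbps.
Capacity: 64 GB = 512,000 Mb.
Recording time: 512,000 / 4.354 = 117,593 s ≈ 32.7 hours.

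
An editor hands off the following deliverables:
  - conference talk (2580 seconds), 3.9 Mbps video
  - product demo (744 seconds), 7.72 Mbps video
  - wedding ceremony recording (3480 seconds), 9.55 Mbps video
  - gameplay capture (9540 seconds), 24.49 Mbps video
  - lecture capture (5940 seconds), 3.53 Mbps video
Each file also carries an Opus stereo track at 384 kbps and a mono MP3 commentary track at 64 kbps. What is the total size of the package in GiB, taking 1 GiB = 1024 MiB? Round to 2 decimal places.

36.51 GiB

Audio total: 384 + 64 = 448 kbps = 0.448 Mbps.
conference talk: 4.348 Mbps × 2580 s = 11217.8 Mb
product demo: 8.168 Mbps × 744 s = 6077.0 Mb
wedding ceremony recording: 9.998 Mbps × 3480 s = 34793.0 Mb
gameplay capture: 24.938 Mbps × 9540 s = 237908.5 Mb
lecture capture: 3.978 Mbps × 5940 s = 23629.3 Mb
Total: 313625.7 Mb = 39203.2 MB.
= 36.51 GiB.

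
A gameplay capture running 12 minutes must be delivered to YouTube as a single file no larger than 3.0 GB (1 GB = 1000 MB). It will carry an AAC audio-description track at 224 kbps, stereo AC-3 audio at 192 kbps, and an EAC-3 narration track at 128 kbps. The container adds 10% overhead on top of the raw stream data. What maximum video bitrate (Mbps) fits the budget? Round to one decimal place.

Budget: 3.0 GB = 24000.0 Mb.
Stream payload after overhead: 24000.0 / 1.10 = 21818.2 Mb.
12 min = 720 s
Total bitrate budget: 21818.2 Mb / 720 s = 30.303 Mbps.
Audio total: 224 + 192 + 128 = 544 kbps = 0.544 Mbps.
Video: 30.303 − 0.544 = 29.759 Mbps.

29.8 Mbps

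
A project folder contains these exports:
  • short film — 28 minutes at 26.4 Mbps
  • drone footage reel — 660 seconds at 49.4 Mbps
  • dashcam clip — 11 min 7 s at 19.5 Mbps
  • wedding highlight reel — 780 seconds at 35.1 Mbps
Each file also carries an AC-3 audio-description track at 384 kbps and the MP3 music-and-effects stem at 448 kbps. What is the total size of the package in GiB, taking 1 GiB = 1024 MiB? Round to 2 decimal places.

Audio total: 384 + 448 = 832 kbps = 0.832 Mbps.
short film: 27.232 Mbps × 1680 s = 45749.8 Mb
drone footage reel: 50.232 Mbps × 660 s = 33153.1 Mb
dashcam clip: 20.332 Mbps × 667 s = 13561.4 Mb
wedding highlight reel: 35.932 Mbps × 780 s = 28027.0 Mb
Total: 120491.3 Mb = 15061.4 MB.
= 14.03 GiB.

14.03 GiB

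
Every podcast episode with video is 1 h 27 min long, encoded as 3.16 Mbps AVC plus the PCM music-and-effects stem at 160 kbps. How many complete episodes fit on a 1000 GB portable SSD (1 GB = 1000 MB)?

1 h 27 min = 87 min = 5220 s
Audio: 160 kbps = 0.160 Mbps.
Total bitrate: 3.320 Mbps.
Per item: 3.320 Mbps × 5220 s = 17,330 Mb = 2,166 MB.
Capacity: 1000 GB = 8,000,000 Mb; 461.62 items → 461 complete.

461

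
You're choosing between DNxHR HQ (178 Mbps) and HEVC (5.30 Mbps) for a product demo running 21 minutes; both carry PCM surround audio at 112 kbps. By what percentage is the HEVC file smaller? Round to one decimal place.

21 min = 1260 s
Audio: 112 kbps = 0.112 Mbps.
DNxHR HQ: 178.112 Mbps × 1260 s = 224421.1 Mb = 28.053 GB.
HEVC: 5.412 Mbps × 1260 s = 6819.1 Mb = 0.852 GB.
Reduction: (1 − 0.852/28.053) × 100 = 96.96%.

97.0%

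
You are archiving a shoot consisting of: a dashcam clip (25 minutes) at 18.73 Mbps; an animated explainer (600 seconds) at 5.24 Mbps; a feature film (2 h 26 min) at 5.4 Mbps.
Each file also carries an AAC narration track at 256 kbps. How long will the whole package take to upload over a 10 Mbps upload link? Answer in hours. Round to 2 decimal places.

2.26 hours

Audio: 256 kbps = 0.256 Mbps.
dashcam clip: 18.986 Mbps × 1500 s = 28479.0 Mb
animated explainer: 5.496 Mbps × 600 s = 3297.6 Mb
feature film: 5.656 Mbps × 8760 s = 49546.6 Mb
Total: 81323.2 Mb = 10165.4 MB.
At 10 Mbps: 81323.2 / 10 = 8132 s ≈ 2.26 hours.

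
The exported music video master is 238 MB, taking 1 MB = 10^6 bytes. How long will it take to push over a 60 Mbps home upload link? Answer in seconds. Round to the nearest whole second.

File: 238 MB = 1904.0 Mb.
At 60 Mbps: 1904.0 / 60 = 31.7 s ≈ 31.7 seconds.

32 seconds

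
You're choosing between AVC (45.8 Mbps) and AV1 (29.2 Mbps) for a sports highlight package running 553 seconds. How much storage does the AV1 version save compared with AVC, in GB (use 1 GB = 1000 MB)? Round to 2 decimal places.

1.15 GB

AVC: 45.800 Mbps × 553 s = 25327.4 Mb = 3.166 GB.
AV1: 29.200 Mbps × 553 s = 16147.6 Mb = 2.018 GB.
Saving: 3.166 − 2.018 = 1.147 GB.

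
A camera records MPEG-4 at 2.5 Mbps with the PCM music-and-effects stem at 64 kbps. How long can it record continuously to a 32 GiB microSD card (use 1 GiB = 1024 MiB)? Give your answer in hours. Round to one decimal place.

Audio: 64 kbps = 0.064 Mbps.
Total bitrate: 2.5 + 0.064 = 2.564 Mbps.
Capacity: 32 GiB = 274,878 Mb.
Recording time: 274,878 / 2.564 = 107,207 s ≈ 29.8 hours.

29.8 hours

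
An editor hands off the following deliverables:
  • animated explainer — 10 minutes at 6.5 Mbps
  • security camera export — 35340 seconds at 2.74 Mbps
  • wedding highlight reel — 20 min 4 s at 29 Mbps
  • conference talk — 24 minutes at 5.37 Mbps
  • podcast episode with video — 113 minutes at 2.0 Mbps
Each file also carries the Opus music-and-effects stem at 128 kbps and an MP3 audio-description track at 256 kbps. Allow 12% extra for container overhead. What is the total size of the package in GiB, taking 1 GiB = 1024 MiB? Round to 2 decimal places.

22.73 GiB

Audio total: 128 + 256 = 384 kbps = 0.384 Mbps.
animated explainer: 6.884 Mbps × 600 s × 1.12 = 4626.0 Mb
security camera export: 3.124 Mbps × 35340 s × 1.12 = 123650.4 Mb
wedding highlight reel: 29.384 Mbps × 1204 s × 1.12 = 39623.7 Mb
conference talk: 5.754 Mbps × 1440 s × 1.12 = 9280.1 Mb
podcast episode with video: 2.384 Mbps × 6780 s × 1.12 = 18103.1 Mb
Total: 195283.4 Mb = 24410.4 MB.
= 22.73 GiB.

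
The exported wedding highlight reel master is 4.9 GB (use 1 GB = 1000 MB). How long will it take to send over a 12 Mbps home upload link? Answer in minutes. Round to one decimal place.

File: 4.9 GB = 39200.0 Mb.
At 12 Mbps: 39200.0 / 12 = 3266.7 s ≈ 54.4 minutes.

54.4 minutes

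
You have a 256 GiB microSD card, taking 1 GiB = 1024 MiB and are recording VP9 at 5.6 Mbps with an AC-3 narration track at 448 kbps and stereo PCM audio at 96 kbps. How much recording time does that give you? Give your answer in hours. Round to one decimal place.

99.4 hours

Audio total: 448 + 96 = 544 kbps = 0.544 Mbps.
Total bitrate: 5.6 + 0.544 = 6.144 Mbps.
Capacity: 256 GiB = 2,199,023 Mb.
Recording time: 2,199,023 / 6.144 = 357,914 s ≈ 99.4 hours.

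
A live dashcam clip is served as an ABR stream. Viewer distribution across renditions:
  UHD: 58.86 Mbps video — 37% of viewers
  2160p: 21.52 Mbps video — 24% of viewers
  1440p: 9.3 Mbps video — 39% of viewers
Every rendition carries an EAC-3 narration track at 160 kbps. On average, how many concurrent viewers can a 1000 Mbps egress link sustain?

Audio: 160 kbps = 0.160 Mbps.
Average per-viewer bitrate: 0.37×59.020 + 0.24×21.680 + 0.39×9.460 = 30.730 Mbps.
1000 Mbps = 1,000 Mbps; 1,000 / 30.730 = 32.54 → 32.

32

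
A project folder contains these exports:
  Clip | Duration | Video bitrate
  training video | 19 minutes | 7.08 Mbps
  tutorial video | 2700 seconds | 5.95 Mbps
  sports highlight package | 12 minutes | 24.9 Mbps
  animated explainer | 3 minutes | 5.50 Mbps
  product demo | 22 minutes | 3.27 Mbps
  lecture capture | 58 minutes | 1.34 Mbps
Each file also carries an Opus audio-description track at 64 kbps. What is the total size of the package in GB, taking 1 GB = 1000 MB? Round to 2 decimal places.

6.58 GB

Audio: 64 kbps = 0.064 Mbps.
training video: 7.144 Mbps × 1140 s = 8144.2 Mb
tutorial video: 6.014 Mbps × 2700 s = 16237.8 Mb
sports highlight package: 24.964 Mbps × 720 s = 17974.1 Mb
animated explainer: 5.564 Mbps × 180 s = 1001.5 Mb
product demo: 3.334 Mbps × 1320 s = 4400.9 Mb
lecture capture: 1.404 Mbps × 3480 s = 4885.9 Mb
Total: 52644.4 Mb = 6580.5 MB.
= 6.581 GB.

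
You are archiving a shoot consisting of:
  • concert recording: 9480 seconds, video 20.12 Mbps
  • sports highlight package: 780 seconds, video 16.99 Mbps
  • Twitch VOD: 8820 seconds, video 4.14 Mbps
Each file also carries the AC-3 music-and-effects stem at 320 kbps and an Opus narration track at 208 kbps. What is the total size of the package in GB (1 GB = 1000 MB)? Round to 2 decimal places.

Audio total: 320 + 208 = 528 kbps = 0.528 Mbps.
concert recording: 20.648 Mbps × 9480 s = 195743.0 Mb
sports highlight package: 17.518 Mbps × 780 s = 13664.0 Mb
Twitch VOD: 4.668 Mbps × 8820 s = 41171.8 Mb
Total: 250578.8 Mb = 31322.4 MB.
= 31.32 GB.

31.32 GB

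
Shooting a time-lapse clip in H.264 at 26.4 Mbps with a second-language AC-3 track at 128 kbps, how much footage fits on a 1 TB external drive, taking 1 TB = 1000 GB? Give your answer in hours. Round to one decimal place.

83.8 hours

Audio: 128 kbps = 0.128 Mbps.
Total bitrate: 26.4 + 0.128 = 26.528 Mbps.
Capacity: 1 TB = 8,000,000 Mb.
Recording time: 8,000,000 / 26.528 = 301,568 s ≈ 83.8 hours.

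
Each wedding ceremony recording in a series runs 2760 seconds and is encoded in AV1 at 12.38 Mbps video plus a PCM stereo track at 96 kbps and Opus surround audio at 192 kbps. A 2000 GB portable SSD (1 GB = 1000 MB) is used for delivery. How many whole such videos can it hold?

Audio total: 96 + 192 = 288 kbps = 0.288 Mbps.
Total bitrate: 12.668 Mbps.
Per item: 12.668 Mbps × 2760 s = 34,964 Mb = 4,370 MB.
Capacity: 2000 GB = 16,000,000 Mb; 457.62 items → 457 complete.

457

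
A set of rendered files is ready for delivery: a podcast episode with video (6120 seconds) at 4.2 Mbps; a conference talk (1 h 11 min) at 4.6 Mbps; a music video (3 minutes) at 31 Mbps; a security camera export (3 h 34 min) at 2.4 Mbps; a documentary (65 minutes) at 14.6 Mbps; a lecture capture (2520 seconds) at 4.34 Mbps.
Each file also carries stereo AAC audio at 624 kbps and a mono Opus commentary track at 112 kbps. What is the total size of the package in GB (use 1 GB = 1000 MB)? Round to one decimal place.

21.4 GB

Audio total: 624 + 112 = 736 kbps = 0.736 Mbps.
podcast episode with video: 4.936 Mbps × 6120 s = 30208.3 Mb
conference talk: 5.336 Mbps × 4260 s = 22731.4 Mb
music video: 31.736 Mbps × 180 s = 5712.5 Mb
security camera export: 3.136 Mbps × 12840 s = 40266.2 Mb
documentary: 15.336 Mbps × 3900 s = 59810.4 Mb
lecture capture: 5.076 Mbps × 2520 s = 12791.5 Mb
Total: 171520.3 Mb = 21440.0 MB.
= 21.44 GB.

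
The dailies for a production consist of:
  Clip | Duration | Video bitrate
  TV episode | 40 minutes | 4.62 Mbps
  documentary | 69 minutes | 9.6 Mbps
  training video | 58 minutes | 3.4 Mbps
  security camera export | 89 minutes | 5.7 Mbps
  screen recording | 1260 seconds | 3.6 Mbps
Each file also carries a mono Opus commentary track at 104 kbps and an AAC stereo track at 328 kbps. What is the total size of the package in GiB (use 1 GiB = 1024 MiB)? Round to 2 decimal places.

12.20 GiB

Audio total: 104 + 328 = 432 kbps = 0.432 Mbps.
TV episode: 5.052 Mbps × 2400 s = 12124.8 Mb
documentary: 10.032 Mbps × 4140 s = 41532.5 Mb
training video: 3.832 Mbps × 3480 s = 13335.4 Mb
security camera export: 6.132 Mbps × 5340 s = 32744.9 Mb
screen recording: 4.032 Mbps × 1260 s = 5080.3 Mb
Total: 104817.8 Mb = 13102.2 MB.
= 12.20 GiB.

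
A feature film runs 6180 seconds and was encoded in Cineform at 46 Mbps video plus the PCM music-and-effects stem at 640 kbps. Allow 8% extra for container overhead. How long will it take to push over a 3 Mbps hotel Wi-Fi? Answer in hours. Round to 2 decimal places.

Audio: 640 kbps = 0.640 Mbps.
Total bitrate: 46.640 Mbps.
File: 46.640 Mbps × 6180 s = 288235.2 Mb.
With 8% container overhead: ×1.08. → 311294.0 Mb.
At 3 Mbps: 311294.0 / 3 = 103764.7 s ≈ 28.8 hours.

28.82 hours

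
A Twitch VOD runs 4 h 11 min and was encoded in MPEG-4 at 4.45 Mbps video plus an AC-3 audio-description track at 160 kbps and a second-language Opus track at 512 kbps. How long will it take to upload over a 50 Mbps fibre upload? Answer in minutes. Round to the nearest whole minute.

26 minutes

4 h 11 min = 251 min = 15060 s
Audio total: 160 + 512 = 672 kbps = 0.672 Mbps.
Total bitrate: 5.122 Mbps.
File: 5.122 Mbps × 15060 s = 77137.3 Mb.
At 50 Mbps: 77137.3 / 50 = 1542.7 s ≈ 25.7 minutes.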